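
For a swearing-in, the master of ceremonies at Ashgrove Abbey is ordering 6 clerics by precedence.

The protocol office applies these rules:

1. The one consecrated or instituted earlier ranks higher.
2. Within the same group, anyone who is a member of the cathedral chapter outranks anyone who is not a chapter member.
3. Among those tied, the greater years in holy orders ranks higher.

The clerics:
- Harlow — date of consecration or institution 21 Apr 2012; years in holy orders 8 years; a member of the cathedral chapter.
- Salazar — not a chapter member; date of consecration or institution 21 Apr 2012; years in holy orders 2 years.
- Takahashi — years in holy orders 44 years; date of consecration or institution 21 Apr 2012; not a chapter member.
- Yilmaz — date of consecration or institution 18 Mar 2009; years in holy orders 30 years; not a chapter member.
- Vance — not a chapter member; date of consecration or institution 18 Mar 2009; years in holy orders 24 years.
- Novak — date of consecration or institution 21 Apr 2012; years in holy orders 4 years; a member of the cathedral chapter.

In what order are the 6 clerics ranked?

By date of consecration or institution (earlier first): Yilmaz and Vance (both 18 Mar 2009); then Harlow, Novak, Takahashi and Salazar (each 21 Apr 2012).
Yilmaz and Vance are each not a chapter member, so the next rule applies.
Among Yilmaz and Vance, by years in holy orders (higher first): Yilmaz (30 years) before Vance (24 years).
Among Harlow, Novak, Takahashi and Salazar, a member of the cathedral chapter before not a chapter member: Harlow and Novak (a member of the cathedral chapter) before Takahashi and Salazar (not a chapter member).
Among Harlow and Novak, by years in holy orders (higher first): Harlow (8 years) before Novak (4 years).
Among Takahashi and Salazar, by years in holy orders (higher first): Takahashi (44 years) before Salazar (2 years).
Full order: Yilmaz, Vance, Harlow, Novak, Takahashi, Salazar.

Yilmaz, Vance, Harlow, Novak, Takahashi, Salazar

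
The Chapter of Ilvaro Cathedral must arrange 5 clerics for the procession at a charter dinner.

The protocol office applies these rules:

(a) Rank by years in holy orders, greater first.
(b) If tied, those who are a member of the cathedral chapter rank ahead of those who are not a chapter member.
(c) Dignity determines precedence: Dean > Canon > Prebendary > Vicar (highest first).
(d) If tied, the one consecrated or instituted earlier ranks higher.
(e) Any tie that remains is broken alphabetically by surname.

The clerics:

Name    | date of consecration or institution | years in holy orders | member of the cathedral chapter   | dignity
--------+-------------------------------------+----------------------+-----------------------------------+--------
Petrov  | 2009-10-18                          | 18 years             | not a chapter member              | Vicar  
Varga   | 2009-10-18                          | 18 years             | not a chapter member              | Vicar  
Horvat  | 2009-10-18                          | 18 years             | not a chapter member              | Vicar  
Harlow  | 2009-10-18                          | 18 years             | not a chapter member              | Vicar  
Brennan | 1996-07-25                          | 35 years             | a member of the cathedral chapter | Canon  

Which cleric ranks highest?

Brennan

By years in holy orders (higher first): Brennan (35 years); then Harlow, Horvat, Petrov and Varga (each 18 years).
Harlow, Horvat, Petrov and Varga are each not a chapter member, so the next rule applies.
Harlow, Horvat, Petrov and Varga are each Vicar, so the next rule applies.
Harlow, Horvat, Petrov and Varga all have date of consecration or institution 2009-10-18, so the next rule applies.
Among Harlow, Horvat, Petrov and Varga, alphabetically by surname: Harlow before Horvat before Petrov before Varga.
Order: Brennan, Harlow, Horvat, Petrov, Varga.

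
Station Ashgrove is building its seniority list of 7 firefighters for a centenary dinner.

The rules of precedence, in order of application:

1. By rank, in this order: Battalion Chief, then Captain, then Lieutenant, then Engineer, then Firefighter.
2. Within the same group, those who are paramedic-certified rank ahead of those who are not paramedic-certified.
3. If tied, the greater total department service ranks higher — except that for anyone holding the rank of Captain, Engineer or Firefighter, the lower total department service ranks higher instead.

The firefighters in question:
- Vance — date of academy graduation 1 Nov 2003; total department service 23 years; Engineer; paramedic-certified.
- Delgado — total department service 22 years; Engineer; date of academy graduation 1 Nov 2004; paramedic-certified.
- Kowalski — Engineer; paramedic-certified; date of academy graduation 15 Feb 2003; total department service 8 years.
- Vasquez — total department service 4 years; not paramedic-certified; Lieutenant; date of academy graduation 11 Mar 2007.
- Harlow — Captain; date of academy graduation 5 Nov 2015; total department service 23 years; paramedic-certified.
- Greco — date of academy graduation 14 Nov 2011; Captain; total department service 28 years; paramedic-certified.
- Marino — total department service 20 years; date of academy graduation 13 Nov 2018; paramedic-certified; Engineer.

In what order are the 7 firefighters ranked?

By rank: Harlow and Greco (Captain); then Vasquez (Lieutenant); then Kowalski, Marino, Delgado and Vance (Engineer).
Harlow and Greco are each paramedic-certified, so the next rule applies.
Among Harlow and Greco, by total department service (lower first) (reversed rule for this group): Harlow (23 years) before Greco (28 years).
Kowalski, Marino, Delgado and Vance are each paramedic-certified, so the next rule applies.
Among Kowalski, Marino, Delgado and Vance, by total department service (lower first) (reversed rule for this group): Kowalski (8 years) before Marino (20 years) before Delgado (22 years) before Vance (23 years).
Full order: Harlow, Greco, Vasquez, Kowalski, Marino, Delgado, Vance.

Harlow, Greco, Vasquez, Kowalski, Marino, Delgado, Vance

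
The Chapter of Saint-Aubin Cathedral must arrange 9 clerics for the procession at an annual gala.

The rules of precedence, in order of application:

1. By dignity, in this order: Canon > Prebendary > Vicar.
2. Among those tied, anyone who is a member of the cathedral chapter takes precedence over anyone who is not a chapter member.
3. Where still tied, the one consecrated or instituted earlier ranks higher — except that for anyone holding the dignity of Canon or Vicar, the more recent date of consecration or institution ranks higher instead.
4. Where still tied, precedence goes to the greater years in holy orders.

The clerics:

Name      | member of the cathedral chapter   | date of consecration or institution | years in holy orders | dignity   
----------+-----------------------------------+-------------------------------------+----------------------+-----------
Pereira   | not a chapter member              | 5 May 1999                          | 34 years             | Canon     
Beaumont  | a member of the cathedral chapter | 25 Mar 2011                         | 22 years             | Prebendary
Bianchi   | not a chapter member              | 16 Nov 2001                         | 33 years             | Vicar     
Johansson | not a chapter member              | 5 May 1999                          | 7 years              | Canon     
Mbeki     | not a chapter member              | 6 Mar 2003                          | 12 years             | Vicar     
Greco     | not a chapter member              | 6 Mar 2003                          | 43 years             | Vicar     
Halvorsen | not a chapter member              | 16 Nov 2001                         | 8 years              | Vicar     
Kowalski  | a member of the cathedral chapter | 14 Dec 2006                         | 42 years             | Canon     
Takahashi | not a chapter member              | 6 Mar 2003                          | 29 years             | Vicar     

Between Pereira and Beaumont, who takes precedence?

Pereira

By dignity: Kowalski, Pereira and Johansson (Canon); then Beaumont (Prebendary); then Greco, Takahashi, Mbeki, Bianchi and Halvorsen (Vicar).
Among Kowalski, Pereira and Johansson, a member of the cathedral chapter before not a chapter member: Kowalski (a member of the cathedral chapter) before Pereira and Johansson (not a chapter member).
Pereira and Johansson both have date of consecration or institution 5 May 1999, so the next rule applies.
Among Pereira and Johansson, by years in holy orders (higher first): Pereira (34 years) before Johansson (7 years).
Greco, Takahashi, Mbeki, Bianchi and Halvorsen are each not a chapter member, so the next rule applies.
Among Greco, Takahashi, Mbeki, Bianchi and Halvorsen, by date of consecration or institution (later first) (reversed rule for this group): Greco, Takahashi and Mbeki (6 Mar 2003) before Bianchi and Halvorsen (16 Nov 2001).
Among Greco, Takahashi and Mbeki, by years in holy orders (higher first): Greco (43 years) before Takahashi (29 years) before Mbeki (12 years).
Among Bianchi and Halvorsen, by years in holy orders (higher first): Bianchi (33 years) before Halvorsen (8 years).
So Pereira takes precedence.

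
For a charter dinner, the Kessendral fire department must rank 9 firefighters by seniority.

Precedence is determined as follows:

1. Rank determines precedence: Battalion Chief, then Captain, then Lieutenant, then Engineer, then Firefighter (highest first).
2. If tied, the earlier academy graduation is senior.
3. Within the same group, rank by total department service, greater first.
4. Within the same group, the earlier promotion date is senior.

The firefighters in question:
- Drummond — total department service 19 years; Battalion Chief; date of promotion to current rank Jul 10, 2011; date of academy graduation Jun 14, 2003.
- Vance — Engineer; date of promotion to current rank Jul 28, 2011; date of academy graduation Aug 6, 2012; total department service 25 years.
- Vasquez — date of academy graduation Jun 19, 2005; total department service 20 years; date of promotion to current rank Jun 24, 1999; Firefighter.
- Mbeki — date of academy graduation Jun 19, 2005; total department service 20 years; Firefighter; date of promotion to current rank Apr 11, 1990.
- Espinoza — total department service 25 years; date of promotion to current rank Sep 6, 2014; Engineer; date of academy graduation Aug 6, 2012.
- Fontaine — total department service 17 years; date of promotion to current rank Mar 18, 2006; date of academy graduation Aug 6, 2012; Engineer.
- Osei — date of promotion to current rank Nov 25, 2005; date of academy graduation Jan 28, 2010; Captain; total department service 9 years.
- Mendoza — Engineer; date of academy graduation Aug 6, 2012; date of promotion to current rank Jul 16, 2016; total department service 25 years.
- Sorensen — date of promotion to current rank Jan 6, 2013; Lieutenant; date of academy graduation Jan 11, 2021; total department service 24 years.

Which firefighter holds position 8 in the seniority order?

By rank: Drummond (Battalion Chief); then Osei (Captain); then Sorensen (Lieutenant); then Vance, Espinoza, Mendoza and Fontaine (Engineer); then Mbeki and Vasquez (Firefighter).
Vance, Espinoza, Mendoza and Fontaine all have date of academy graduation Aug 6, 2012, so the next rule applies.
Among Vance, Espinoza, Mendoza and Fontaine, by total department service (higher first): Vance, Espinoza and Mendoza (25 years) before Fontaine (17 years).
Among Vance, Espinoza and Mendoza, by date of promotion to current rank (earlier first): Vance (Jul 28, 2011) before Espinoza (Sep 6, 2014) before Mendoza (Jul 16, 2016).
Mbeki and Vasquez both have date of academy graduation Jun 19, 2005, so the next rule applies.
Mbeki and Vasquez both have total department service 20 years, so the next rule applies.
Among Mbeki and Vasquez, by date of promotion to current rank (earlier first): Mbeki (Apr 11, 1990) before Vasquez (Jun 24, 1999).
Order: Drummond, Osei, Sorensen, Vance, Espinoza, Mendoza, Fontaine, Mbeki, Vasquez.

Mbeki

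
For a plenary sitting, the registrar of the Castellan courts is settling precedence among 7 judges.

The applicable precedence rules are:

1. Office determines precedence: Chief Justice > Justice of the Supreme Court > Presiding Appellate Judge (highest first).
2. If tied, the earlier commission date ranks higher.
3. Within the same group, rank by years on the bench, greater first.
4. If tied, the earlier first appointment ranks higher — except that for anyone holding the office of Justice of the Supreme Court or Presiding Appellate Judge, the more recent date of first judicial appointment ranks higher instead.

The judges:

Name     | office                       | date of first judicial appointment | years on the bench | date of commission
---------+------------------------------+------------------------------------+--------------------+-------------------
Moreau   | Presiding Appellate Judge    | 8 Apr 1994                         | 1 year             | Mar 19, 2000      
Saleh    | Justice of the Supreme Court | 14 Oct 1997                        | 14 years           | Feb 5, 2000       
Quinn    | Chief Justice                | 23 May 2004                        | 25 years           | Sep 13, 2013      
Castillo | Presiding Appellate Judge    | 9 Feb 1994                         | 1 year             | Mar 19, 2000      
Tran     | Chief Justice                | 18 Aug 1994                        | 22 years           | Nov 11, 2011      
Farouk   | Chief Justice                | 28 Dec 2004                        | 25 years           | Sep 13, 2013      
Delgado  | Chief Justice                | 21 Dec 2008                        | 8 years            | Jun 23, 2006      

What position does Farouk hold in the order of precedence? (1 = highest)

4

By office: Delgado, Tran, Quinn and Farouk (Chief Justice); then Saleh (Justice of the Supreme Court); then Moreau and Castillo (Presiding Appellate Judge).
Among Delgado, Tran, Quinn and Farouk, by date of commission (earlier first): Delgado (Jun 23, 2006) before Tran (Nov 11, 2011) before Quinn and Farouk (Sep 13, 2013).
Quinn and Farouk both have years on the bench 25 years, so the next rule applies.
Among Quinn and Farouk, by date of first judicial appointment (earlier first): Quinn (23 May 2004) before Farouk (28 Dec 2004).
Moreau and Castillo both have date of commission Mar 19, 2000, so the next rule applies.
Moreau and Castillo both have years on the bench 1 year, so the next rule applies.
Among Moreau and Castillo, by date of first judicial appointment (later first) (reversed rule for this group): Moreau (8 Apr 1994) before Castillo (9 Feb 1994).
Order: Delgado, Tran, Quinn, Farouk, Saleh, Moreau, Castillo. So position 4.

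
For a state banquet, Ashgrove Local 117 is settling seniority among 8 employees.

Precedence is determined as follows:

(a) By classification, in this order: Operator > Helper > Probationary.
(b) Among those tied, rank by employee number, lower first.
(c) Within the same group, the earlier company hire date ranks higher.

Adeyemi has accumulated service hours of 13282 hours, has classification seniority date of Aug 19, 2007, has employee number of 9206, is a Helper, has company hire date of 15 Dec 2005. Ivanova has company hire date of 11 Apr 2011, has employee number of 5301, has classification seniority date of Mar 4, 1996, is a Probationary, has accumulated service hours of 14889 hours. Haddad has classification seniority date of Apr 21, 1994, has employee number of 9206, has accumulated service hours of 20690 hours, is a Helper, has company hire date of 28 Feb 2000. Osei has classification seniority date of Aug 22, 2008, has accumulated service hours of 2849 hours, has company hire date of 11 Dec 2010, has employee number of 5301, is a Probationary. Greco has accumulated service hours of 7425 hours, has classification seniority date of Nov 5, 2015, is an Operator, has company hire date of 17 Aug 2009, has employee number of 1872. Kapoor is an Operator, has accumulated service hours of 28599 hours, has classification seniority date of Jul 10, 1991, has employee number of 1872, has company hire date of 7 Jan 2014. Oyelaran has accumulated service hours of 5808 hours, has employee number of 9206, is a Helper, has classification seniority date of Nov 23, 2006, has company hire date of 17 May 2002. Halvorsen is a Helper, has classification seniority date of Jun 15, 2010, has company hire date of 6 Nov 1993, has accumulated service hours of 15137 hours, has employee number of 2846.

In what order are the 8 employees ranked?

By classification: Greco and Kapoor (Operator); then Halvorsen, Haddad, Oyelaran and Adeyemi (Helper); then Osei and Ivanova (Probationary).
Greco and Kapoor both have employee number 1872, so the next rule applies.
Among Greco and Kapoor, by company hire date (earlier first): Greco (17 Aug 2009) before Kapoor (7 Jan 2014).
Among Halvorsen, Haddad, Oyelaran and Adeyemi, by employee number (lower first): Halvorsen (2846) before Haddad, Oyelaran and Adeyemi (9206).
Among Haddad, Oyelaran and Adeyemi, by company hire date (earlier first): Haddad (28 Feb 2000) before Oyelaran (17 May 2002) before Adeyemi (15 Dec 2005).
Osei and Ivanova both have employee number 5301, so the next rule applies.
Among Osei and Ivanova, by company hire date (earlier first): Osei (11 Dec 2010) before Ivanova (11 Apr 2011).
Full order: Greco, Kapoor, Halvorsen, Haddad, Oyelaran, Adeyemi, Osei, Ivanova.

Greco, Kapoor, Halvorsen, Haddad, Oyelaran, Adeyemi, Osei, Ivanova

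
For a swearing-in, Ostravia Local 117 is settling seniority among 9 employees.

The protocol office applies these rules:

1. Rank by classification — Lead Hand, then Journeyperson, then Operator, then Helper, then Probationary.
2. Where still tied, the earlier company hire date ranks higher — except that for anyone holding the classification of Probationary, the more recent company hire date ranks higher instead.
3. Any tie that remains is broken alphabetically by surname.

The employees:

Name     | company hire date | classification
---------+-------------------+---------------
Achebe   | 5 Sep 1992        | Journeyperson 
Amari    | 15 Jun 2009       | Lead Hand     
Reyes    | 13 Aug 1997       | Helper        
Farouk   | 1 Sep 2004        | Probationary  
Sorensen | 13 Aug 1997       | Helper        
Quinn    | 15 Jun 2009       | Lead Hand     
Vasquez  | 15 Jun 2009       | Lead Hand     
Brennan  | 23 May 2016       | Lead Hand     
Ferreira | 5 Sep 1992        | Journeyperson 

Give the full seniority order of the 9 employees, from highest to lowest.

Amari, Quinn, Vasquez, Brennan, Achebe, Ferreira, Reyes, Sorensen, Farouk

By classification: Amari, Quinn, Vasquez and Brennan (Lead Hand); then Achebe and Ferreira (Journeyperson); then Reyes and Sorensen (Helper); then Farouk (Probationary).
Among Amari, Quinn, Vasquez and Brennan, by company hire date (earlier first): Amari, Quinn and Vasquez (15 Jun 2009) before Brennan (23 May 2016).
Among Amari, Quinn and Vasquez, alphabetically by surname: Amari before Quinn before Vasquez.
Achebe and Ferreira both have company hire date 5 Sep 1992, so the next rule applies.
Among Achebe and Ferreira, alphabetically by surname: Achebe before Ferreira.
Reyes and Sorensen both have company hire date 13 Aug 1997, so the next rule applies.
Among Reyes and Sorensen, alphabetically by surname: Reyes before Sorensen.
Full order: Amari, Quinn, Vasquez, Brennan, Achebe, Ferreira, Reyes, Sorensen, Farouk.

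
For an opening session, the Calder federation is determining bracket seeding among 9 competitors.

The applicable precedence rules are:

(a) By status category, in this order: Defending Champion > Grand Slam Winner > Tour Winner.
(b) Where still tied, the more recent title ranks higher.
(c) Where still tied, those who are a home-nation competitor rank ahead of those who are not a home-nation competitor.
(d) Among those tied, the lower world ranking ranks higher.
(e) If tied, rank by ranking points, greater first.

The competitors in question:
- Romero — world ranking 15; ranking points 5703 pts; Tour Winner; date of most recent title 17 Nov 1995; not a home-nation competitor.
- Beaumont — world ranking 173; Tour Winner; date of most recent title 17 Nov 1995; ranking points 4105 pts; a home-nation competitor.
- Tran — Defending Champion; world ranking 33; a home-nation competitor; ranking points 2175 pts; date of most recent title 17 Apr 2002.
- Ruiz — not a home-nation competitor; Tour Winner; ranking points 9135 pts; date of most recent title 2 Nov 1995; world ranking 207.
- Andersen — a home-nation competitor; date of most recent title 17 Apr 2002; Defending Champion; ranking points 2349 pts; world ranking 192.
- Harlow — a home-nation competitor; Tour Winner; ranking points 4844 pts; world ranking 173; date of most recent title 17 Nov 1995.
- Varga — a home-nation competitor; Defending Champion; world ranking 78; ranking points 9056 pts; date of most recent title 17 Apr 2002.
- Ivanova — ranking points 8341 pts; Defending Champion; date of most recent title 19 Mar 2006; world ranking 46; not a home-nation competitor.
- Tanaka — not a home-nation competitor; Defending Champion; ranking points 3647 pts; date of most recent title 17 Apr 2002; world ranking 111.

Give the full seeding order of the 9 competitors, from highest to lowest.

By status category: Ivanova, Tran, Varga, Andersen and Tanaka (Defending Champion); then Harlow, Beaumont, Romero and Ruiz (Tour Winner).
Among Ivanova, Tran, Varga, Andersen and Tanaka, by date of most recent title (later first): Ivanova (19 Mar 2006) before Tran, Varga, Andersen and Tanaka (17 Apr 2002).
Among Tran, Varga, Andersen and Tanaka, a home-nation competitor before not a home-nation competitor: Tran, Varga and Andersen (a home-nation competitor) before Tanaka (not a home-nation competitor).
Among Tran, Varga and Andersen, by world ranking (lower first): Tran (33) before Varga (78) before Andersen (192).
Among Harlow, Beaumont, Romero and Ruiz, by date of most recent title (later first): Harlow, Beaumont and Romero (17 Nov 1995) before Ruiz (2 Nov 1995).
Among Harlow, Beaumont and Romero, a home-nation competitor before not a home-nation competitor: Harlow and Beaumont (a home-nation competitor) before Romero (not a home-nation competitor).
Harlow and Beaumont both have world ranking 173, so the next rule applies.
Among Harlow and Beaumont, by ranking points (higher first): Harlow (4844 pts) before Beaumont (4105 pts).
Full order: Ivanova, Tran, Varga, Andersen, Tanaka, Harlow, Beaumont, Romero, Ruiz.

Ivanova, Tran, Varga, Andersen, Tanaka, Harlow, Beaumont, Romero, Ruiz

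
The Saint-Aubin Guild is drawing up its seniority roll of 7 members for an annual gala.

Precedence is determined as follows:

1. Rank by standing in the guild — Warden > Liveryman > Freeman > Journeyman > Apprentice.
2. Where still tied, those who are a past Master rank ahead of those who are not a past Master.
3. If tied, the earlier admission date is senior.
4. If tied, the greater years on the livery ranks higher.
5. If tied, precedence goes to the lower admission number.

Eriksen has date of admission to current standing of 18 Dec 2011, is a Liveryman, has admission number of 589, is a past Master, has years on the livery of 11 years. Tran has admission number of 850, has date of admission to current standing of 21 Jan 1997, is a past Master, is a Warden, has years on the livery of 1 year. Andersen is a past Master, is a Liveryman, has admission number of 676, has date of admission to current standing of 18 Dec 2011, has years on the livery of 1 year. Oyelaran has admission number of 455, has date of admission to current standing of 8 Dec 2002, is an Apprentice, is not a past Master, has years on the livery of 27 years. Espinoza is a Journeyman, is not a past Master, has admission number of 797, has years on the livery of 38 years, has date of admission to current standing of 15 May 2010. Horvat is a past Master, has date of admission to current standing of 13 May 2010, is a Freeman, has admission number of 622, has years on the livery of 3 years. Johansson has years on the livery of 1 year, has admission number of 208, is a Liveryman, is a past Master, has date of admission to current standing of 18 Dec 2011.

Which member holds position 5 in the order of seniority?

Horvat

By standing in the guild: Tran (Warden); then Eriksen, Johansson and Andersen (Liveryman); then Horvat (Freeman); then Espinoza (Journeyman); then Oyelaran (Apprentice).
Eriksen, Johansson and Andersen are each a past Master, so the next rule applies.
Eriksen, Johansson and Andersen all have date of admission to current standing 18 Dec 2011, so the next rule applies.
Among Eriksen, Johansson and Andersen, by years on the livery (higher first): Eriksen (11 years) before Johansson and Andersen (1 year).
Among Johansson and Andersen, by admission number (lower first): Johansson (208) before Andersen (676).
Order: Tran, Eriksen, Johansson, Andersen, Horvat, Espinoza, Oyelaran.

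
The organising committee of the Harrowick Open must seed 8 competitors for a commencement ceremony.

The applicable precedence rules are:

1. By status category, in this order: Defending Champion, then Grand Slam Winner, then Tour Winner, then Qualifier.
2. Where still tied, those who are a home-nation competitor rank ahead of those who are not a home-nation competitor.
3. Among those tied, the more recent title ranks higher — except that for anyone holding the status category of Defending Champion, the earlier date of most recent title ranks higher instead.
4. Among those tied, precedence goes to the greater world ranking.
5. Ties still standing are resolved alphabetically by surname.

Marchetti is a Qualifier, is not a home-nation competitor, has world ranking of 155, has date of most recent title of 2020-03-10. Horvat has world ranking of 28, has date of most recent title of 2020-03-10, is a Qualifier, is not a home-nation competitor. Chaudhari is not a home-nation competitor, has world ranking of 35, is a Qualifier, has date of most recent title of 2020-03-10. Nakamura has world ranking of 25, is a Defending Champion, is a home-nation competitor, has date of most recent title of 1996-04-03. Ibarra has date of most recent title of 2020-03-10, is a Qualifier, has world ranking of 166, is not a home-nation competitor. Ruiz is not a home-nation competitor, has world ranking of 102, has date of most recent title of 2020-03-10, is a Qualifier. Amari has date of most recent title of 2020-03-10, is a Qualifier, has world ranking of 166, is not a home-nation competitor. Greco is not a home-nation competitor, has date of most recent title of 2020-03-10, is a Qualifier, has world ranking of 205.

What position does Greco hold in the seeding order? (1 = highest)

2

By status category: Nakamura (Defending Champion); then Greco, Amari, Ibarra, Marchetti, Ruiz, Chaudhari and Horvat (Qualifier).
Greco, Amari, Ibarra, Marchetti, Ruiz, Chaudhari and Horvat are each not a home-nation competitor, so the next rule applies.
Greco, Amari, Ibarra, Marchetti, Ruiz, Chaudhari and Horvat all have date of most recent title 2020-03-10, so the next rule applies.
Among Greco, Amari, Ibarra, Marchetti, Ruiz, Chaudhari and Horvat, by world ranking (higher first): Greco (205) before Amari and Ibarra (166) before Marchetti (155) before Ruiz (102) before Chaudhari (35) before Horvat (28).
Among Amari and Ibarra, alphabetically by surname: Amari before Ibarra.
Order: Nakamura, Greco, Amari, Ibarra, Marchetti, Ruiz, Chaudhari, Horvat. So position 2.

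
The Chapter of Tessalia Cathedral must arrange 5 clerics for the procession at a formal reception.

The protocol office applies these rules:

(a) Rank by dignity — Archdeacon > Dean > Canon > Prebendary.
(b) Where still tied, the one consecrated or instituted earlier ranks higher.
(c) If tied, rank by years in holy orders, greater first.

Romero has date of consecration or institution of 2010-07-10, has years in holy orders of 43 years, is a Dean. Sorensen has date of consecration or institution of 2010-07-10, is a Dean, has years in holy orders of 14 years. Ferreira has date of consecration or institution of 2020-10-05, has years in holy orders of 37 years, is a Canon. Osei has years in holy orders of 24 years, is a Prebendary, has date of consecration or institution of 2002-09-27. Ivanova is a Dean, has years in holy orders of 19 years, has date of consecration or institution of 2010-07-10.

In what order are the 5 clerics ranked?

By dignity: Romero, Ivanova and Sorensen (Dean); then Ferreira (Canon); then Osei (Prebendary).
Romero, Ivanova and Sorensen all have date of consecration or institution 2010-07-10, so the next rule applies.
Among Romero, Ivanova and Sorensen, by years in holy orders (higher first): Romero (43 years) before Ivanova (19 years) before Sorensen (14 years).
Full order: Romero, Ivanova, Sorensen, Ferreira, Osei.

Romero, Ivanova, Sorensen, Ferreira, Osei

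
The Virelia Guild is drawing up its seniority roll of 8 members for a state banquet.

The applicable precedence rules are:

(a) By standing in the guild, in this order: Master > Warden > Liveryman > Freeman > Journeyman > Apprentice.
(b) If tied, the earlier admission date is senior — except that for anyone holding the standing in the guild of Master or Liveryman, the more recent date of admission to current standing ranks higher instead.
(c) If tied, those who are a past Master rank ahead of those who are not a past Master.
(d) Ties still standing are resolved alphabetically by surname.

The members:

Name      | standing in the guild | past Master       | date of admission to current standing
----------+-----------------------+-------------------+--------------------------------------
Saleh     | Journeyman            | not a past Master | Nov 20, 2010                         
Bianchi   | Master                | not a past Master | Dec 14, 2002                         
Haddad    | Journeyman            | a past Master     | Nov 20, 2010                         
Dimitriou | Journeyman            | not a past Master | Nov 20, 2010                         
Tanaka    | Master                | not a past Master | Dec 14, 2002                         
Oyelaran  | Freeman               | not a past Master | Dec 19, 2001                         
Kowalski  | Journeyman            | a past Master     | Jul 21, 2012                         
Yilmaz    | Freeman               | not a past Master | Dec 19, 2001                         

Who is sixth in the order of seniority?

By standing in the guild: Bianchi and Tanaka (Master); then Oyelaran and Yilmaz (Freeman); then Haddad, Dimitriou, Saleh and Kowalski (Journeyman).
Bianchi and Tanaka both have date of admission to current standing Dec 14, 2002, so the next rule applies.
Bianchi and Tanaka are each not a past Master, so the next rule applies.
Among Bianchi and Tanaka, alphabetically by surname: Bianchi before Tanaka.
Oyelaran and Yilmaz both have date of admission to current standing Dec 19, 2001, so the next rule applies.
Oyelaran and Yilmaz are each not a past Master, so the next rule applies.
Among Oyelaran and Yilmaz, alphabetically by surname: Oyelaran before Yilmaz.
Among Haddad, Dimitriou, Saleh and Kowalski, by date of admission to current standing (earlier first): Haddad, Dimitriou and Saleh (Nov 20, 2010) before Kowalski (Jul 21, 2012).
Among Haddad, Dimitriou and Saleh, a past Master before not a past Master: Haddad (a past Master) before Dimitriou and Saleh (not a past Master).
Among Dimitriou and Saleh, alphabetically by surname: Dimitriou before Saleh.
Order: Bianchi, Tanaka, Oyelaran, Yilmaz, Haddad, Dimitriou, Saleh, Kowalski.

Dimitriou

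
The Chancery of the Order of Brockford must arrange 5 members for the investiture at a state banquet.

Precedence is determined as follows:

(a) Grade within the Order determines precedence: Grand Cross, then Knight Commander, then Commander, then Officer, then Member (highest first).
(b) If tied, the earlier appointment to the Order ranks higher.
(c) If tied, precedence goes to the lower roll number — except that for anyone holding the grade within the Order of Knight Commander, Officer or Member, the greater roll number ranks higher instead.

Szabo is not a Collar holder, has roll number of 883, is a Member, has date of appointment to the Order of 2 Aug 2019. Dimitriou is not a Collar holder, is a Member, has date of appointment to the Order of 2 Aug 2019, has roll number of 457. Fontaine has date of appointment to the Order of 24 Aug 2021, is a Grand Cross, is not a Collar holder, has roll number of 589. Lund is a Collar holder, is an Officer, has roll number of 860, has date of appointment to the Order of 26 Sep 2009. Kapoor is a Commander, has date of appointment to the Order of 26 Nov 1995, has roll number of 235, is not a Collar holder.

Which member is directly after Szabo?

Dimitriou

By grade within the Order: Fontaine (Grand Cross); then Kapoor (Commander); then Lund (Officer); then Szabo and Dimitriou (Member).
Szabo and Dimitriou both have date of appointment to the Order 2 Aug 2019, so the next rule applies.
Among Szabo and Dimitriou, by roll number (higher first) (reversed rule for this group): Szabo (883) before Dimitriou (457).
Order: Fontaine, Kapoor, Lund, Szabo, Dimitriou.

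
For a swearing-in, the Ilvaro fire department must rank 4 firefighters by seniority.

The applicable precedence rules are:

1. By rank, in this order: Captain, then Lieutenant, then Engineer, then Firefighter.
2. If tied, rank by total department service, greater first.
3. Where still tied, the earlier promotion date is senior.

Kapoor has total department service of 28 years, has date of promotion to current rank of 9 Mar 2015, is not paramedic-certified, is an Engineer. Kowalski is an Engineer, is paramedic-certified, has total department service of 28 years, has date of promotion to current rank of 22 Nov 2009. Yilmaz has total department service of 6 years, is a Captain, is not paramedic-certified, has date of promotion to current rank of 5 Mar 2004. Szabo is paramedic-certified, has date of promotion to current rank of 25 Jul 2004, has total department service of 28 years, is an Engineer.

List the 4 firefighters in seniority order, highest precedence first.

Yilmaz, Szabo, Kowalski, Kapoor

By rank: Yilmaz (Captain); then Szabo, Kowalski and Kapoor (Engineer).
Szabo, Kowalski and Kapoor all have total department service 28 years, so the next rule applies.
Among Szabo, Kowalski and Kapoor, by date of promotion to current rank (earlier first): Szabo (25 Jul 2004) before Kowalski (22 Nov 2009) before Kapoor (9 Mar 2015).
Full order: Yilmaz, Szabo, Kowalski, Kapoor.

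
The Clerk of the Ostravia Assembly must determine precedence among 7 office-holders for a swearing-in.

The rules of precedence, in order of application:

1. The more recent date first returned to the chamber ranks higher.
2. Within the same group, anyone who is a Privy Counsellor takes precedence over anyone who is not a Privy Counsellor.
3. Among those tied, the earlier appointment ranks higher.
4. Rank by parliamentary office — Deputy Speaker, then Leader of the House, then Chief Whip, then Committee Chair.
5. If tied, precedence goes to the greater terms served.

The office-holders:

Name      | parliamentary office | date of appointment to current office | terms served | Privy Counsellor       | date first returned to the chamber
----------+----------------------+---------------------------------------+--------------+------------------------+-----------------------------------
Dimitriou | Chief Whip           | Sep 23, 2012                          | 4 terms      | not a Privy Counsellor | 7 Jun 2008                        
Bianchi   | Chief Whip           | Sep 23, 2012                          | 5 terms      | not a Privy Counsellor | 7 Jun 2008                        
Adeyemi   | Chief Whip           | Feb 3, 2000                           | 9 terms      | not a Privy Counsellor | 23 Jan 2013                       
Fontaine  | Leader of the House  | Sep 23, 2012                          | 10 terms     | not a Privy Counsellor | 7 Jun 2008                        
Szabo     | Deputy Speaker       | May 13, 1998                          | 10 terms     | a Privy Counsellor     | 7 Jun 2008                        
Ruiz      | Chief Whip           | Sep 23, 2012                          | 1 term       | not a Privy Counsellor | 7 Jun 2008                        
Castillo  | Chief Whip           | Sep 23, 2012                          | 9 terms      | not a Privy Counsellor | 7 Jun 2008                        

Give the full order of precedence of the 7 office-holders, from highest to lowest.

By date first returned to the chamber (later first): Adeyemi (23 Jan 2013); then Szabo, Fontaine, Castillo, Bianchi, Dimitriou and Ruiz (each 7 Jun 2008).
Among Szabo, Fontaine, Castillo, Bianchi, Dimitriou and Ruiz, a Privy Counsellor before not a Privy Counsellor: Szabo (a Privy Counsellor) before Fontaine, Castillo, Bianchi, Dimitriou and Ruiz (not a Privy Counsellor).
Fontaine, Castillo, Bianchi, Dimitriou and Ruiz all have date of appointment to current office Sep 23, 2012, so the next rule applies.
Among Fontaine, Castillo, Bianchi, Dimitriou and Ruiz, by parliamentary office: Fontaine (Leader of the House) before Castillo, Bianchi, Dimitriou and Ruiz (Chief Whip).
Among Castillo, Bianchi, Dimitriou and Ruiz, by terms served (higher first): Castillo (9 terms) before Bianchi (5 terms) before Dimitriou (4 terms) before Ruiz (1 term).
Full order: Adeyemi, Szabo, Fontaine, Castillo, Bianchi, Dimitriou, Ruiz.

Adeyemi, Szabo, Fontaine, Castillo, Bianchi, Dimitriou, Ruiz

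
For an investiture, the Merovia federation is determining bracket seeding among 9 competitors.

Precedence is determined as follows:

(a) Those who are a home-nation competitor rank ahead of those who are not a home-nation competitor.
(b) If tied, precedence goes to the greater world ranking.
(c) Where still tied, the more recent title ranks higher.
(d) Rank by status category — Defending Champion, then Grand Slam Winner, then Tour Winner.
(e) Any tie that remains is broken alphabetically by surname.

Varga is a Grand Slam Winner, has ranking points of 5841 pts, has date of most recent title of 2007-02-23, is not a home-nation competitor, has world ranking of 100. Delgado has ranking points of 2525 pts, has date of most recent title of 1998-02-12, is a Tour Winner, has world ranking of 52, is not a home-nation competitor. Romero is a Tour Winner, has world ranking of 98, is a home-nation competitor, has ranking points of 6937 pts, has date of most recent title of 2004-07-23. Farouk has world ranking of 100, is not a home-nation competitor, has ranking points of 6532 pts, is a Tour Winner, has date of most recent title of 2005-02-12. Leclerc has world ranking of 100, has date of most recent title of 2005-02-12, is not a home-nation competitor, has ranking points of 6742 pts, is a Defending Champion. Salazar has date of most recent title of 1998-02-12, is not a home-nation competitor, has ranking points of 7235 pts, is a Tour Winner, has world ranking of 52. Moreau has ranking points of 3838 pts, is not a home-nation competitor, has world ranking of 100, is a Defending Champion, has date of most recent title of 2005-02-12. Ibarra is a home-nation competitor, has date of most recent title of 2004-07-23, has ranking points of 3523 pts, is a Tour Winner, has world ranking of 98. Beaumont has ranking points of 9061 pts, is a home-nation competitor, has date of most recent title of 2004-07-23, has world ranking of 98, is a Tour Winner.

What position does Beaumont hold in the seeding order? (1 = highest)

By the first rule: Beaumont, Ibarra and Romero (each a home-nation competitor); then Varga, Leclerc, Moreau, Farouk, Delgado and Salazar (each not a home-nation competitor).
Beaumont, Ibarra and Romero all have world ranking 98, so the next rule applies.
Beaumont, Ibarra and Romero all have date of most recent title 2004-07-23, so the next rule applies.
Beaumont, Ibarra and Romero are each Tour Winner, so the next rule applies.
Among Beaumont, Ibarra and Romero, alphabetically by surname: Beaumont before Ibarra before Romero.
Among Varga, Leclerc, Moreau, Farouk, Delgado and Salazar, by world ranking (higher first): Varga, Leclerc, Moreau and Farouk (100) before Delgado and Salazar (52).
Among Varga, Leclerc, Moreau and Farouk, by date of most recent title (later first): Varga (2007-02-23) before Leclerc, Moreau and Farouk (2005-02-12).
Among Leclerc, Moreau and Farouk, by status category: Leclerc and Moreau (Defending Champion) before Farouk (Tour Winner).
Among Leclerc and Moreau, alphabetically by surname: Leclerc before Moreau.
Delgado and Salazar both have date of most recent title 1998-02-12, so the next rule applies.
Delgado and Salazar are each Tour Winner, so the next rule applies.
Among Delgado and Salazar, alphabetically by surname: Delgado before Salazar.
Order: Beaumont, Ibarra, Romero, Varga, Leclerc, Moreau, Farouk, Delgado, Salazar. So position 1.

1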